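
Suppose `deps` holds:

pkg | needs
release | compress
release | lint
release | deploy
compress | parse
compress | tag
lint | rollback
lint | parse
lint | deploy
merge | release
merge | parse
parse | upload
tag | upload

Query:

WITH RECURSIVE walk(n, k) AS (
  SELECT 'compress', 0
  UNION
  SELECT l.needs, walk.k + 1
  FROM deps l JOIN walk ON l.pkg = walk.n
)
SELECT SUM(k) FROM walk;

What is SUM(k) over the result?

Base: (compress, k=0).
Iteration 1: edges from {compress} -> (parse, k=1), (tag, k=1).
Iteration 2: edges from {parse,tag} -> (upload, k=2). [UNION drops 1 duplicate row(s)]
Iteration 3: no outgoing edges from {upload}; recursion stops.
SUM(k) = 0 + 1 + 1 + 2 = 4.

4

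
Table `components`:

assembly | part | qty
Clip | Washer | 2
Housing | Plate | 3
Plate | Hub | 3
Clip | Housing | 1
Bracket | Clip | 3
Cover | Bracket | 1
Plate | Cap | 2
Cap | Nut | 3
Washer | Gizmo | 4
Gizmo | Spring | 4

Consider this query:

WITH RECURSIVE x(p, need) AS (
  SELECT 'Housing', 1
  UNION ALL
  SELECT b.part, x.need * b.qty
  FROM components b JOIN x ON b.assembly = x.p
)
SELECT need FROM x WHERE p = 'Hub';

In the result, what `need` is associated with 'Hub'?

9

Base: (Housing, need=1).
Iteration 1: components of {Housing} -> Plate = 1*3 = 3.
Iteration 2: components of {Plate} -> Cap = 3*2 = 6, Hub = 3*3 = 9.
Iteration 3: components of {Cap,Hub} -> Nut = 6*3 = 18.
Iteration 4: no further components; recursion stops.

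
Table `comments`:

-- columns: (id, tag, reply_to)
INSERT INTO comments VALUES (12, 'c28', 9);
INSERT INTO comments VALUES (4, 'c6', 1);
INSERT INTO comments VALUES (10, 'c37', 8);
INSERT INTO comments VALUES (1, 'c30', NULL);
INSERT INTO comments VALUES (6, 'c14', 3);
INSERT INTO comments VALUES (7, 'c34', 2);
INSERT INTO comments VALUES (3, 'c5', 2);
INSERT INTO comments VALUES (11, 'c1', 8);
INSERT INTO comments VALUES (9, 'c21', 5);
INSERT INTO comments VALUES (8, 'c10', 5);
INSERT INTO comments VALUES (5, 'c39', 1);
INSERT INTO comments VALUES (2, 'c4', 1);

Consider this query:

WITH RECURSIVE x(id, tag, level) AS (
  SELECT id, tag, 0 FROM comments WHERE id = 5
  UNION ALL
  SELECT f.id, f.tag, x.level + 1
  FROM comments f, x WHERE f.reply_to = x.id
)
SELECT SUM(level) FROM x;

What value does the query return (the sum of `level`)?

Base: id=5 (c39) at level 0.
Iteration 1: rows with reply_to in {5} -> c10 (id 8, level 1), c21 (id 9, level 1).
Iteration 2: rows with reply_to in {8,9} -> c37 (id 10, level 2), c1 (id 11, level 2), c28 (id 12, level 2).
Iteration 3: no rows with reply_to in {10,11,12}; recursion stops.
SUM(level) = 0 + 1 + 1 + 2 + 2 + 2 = 8.

8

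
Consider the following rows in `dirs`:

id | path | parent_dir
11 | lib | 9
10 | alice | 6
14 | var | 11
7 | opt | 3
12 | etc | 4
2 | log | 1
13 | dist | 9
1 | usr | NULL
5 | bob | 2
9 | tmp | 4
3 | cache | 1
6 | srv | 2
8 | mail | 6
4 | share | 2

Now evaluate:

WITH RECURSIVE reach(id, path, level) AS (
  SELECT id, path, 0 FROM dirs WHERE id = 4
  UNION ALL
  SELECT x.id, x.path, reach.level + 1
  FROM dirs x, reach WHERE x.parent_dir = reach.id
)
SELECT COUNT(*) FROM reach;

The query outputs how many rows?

6

Base: id=4 (share) at level 0.
Iteration 1: rows with parent_dir in {4} -> tmp (id 9, level 1), etc (id 12, level 1).
Iteration 2: rows with parent_dir in {9,12} -> lib (id 11, level 2), dist (id 13, level 2).
Iteration 3: rows with parent_dir in {11,13} -> var (id 14, level 3).
Iteration 4: no rows with parent_dir in {14}; recursion stops.
Total rows emitted: 6.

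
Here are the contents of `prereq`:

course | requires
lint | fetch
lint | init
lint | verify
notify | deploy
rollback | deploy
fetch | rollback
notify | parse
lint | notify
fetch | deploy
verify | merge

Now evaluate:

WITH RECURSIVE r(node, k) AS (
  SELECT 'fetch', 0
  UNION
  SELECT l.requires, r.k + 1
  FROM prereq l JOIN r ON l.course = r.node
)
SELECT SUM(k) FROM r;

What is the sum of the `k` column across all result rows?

4

Base: (fetch, k=0).
Iteration 1: edges from {fetch} -> (deploy, k=1), (rollback, k=1).
Iteration 2: edges from {deploy,rollback} -> (deploy, k=2).
Iteration 3: no outgoing edges from {deploy}; recursion stops.
SUM(k) = 0 + 1 + 1 + 2 = 4.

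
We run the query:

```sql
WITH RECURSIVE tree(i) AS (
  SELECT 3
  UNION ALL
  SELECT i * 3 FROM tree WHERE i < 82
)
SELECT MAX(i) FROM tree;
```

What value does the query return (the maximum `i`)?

243

Base: i=3.
Iteration 1: 3 < 82 holds -> i = 3 * 3 = 9.
Iteration 2: 9 < 82 holds -> i = 9 * 3 = 27.
Iteration 3: 27 < 82 holds -> i = 27 * 3 = 81.
Iteration 4: 81 < 82 holds -> i = 81 * 3 = 243.
Iteration 5: 243 < 82 fails; recursion stops.
i values: 3, 9, 27, 81, 243; the maximum is 243.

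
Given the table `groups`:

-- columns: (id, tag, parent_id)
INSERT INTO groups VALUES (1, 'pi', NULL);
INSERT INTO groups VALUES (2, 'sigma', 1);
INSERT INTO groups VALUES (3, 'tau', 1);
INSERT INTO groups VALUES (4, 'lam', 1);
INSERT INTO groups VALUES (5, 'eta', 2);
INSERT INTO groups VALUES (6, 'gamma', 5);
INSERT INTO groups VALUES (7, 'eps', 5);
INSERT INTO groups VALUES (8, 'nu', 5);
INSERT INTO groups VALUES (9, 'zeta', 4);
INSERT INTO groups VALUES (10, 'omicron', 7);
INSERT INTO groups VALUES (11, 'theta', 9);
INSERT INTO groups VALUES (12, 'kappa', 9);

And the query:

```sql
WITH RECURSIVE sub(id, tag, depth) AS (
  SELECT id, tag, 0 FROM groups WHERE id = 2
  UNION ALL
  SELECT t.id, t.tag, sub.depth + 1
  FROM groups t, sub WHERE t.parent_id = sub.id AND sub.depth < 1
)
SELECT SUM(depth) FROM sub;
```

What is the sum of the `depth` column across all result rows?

1

Base: id=2 (sigma) at depth 0.
Iteration 1: rows with parent_id in {2} -> eta (id 5, depth 1).
Iteration 2: depth < 1 fails for all current rows; recursion stops.
SUM(depth) = 0 + 1 = 1.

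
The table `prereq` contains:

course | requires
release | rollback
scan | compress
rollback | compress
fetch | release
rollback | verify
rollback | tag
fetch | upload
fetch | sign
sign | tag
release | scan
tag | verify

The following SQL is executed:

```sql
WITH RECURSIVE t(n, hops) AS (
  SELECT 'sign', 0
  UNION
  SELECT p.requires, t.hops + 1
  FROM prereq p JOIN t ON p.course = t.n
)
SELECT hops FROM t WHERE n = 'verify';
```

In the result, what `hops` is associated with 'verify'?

2

Base: (sign, hops=0).
Iteration 1: edges from {sign} -> (tag, hops=1).
Iteration 2: edges from {tag} -> (verify, hops=2).
Iteration 3: no outgoing edges from {verify}; recursion stops.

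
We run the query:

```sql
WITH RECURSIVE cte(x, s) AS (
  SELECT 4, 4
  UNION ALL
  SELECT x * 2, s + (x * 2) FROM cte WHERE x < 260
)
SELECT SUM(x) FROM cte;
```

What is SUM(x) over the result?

Base: x=4, s=4.
Iteration 1: 4 < 260 holds -> x = 4 * 2 = 8, s = 4 + 8 = 12.
Iteration 2: 8 < 260 holds -> x = 8 * 2 = 16, s = 12 + 16 = 28.
Iteration 3: 16 < 260 holds -> x = 16 * 2 = 32, s = 28 + 32 = 60.
Iteration 4: 32 < 260 holds -> x = 32 * 2 = 64, s = 60 + 64 = 124.
Iteration 5: 64 < 260 holds -> x = 64 * 2 = 128, s = 124 + 128 = 252.
Iteration 6: 128 < 260 holds -> x = 128 * 2 = 256, s = 252 + 256 = 508.
Iteration 7: 256 < 260 holds -> x = 256 * 2 = 512, s = 508 + 512 = 1020.
Iteration 8: 512 < 260 fails; recursion stops.
SUM(x) = 4 + 8 + 16 + 32 + 64 + 128 + 256 + 512 = 1020.

1020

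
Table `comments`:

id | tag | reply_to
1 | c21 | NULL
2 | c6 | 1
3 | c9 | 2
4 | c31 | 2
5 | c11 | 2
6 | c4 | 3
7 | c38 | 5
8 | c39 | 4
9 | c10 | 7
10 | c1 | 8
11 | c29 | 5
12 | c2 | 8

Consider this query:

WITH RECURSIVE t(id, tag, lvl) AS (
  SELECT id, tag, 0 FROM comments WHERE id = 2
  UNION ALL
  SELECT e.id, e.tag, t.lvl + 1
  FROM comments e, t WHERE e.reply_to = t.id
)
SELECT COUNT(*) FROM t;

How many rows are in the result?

Base: id=2 (c6) at lvl 0.
Iteration 1: rows with reply_to in {2} -> c9 (id 3, lvl 1), c31 (id 4, lvl 1), c11 (id 5, lvl 1).
Iteration 2: rows with reply_to in {3,4,5} -> c4 (id 6, lvl 2), c38 (id 7, lvl 2), c39 (id 8, lvl 2), c29 (id 11, lvl 2).
Iteration 3: rows with reply_to in {6,7,8,11} -> c10 (id 9, lvl 3), c1 (id 10, lvl 3), c2 (id 12, lvl 3).
Iteration 4: no rows with reply_to in {9,10,12}; recursion stops.
Total rows emitted: 11.

11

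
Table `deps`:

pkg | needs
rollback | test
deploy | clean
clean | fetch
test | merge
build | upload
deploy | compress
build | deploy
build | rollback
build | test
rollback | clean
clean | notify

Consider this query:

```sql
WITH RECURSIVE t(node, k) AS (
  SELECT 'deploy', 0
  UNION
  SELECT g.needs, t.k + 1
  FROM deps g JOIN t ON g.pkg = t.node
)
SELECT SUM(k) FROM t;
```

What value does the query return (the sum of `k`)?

6

Base: (deploy, k=0).
Iteration 1: edges from {deploy} -> (clean, k=1), (compress, k=1).
Iteration 2: edges from {clean,compress} -> (fetch, k=2), (notify, k=2).
Iteration 3: no outgoing edges from {fetch,notify}; recursion stops.
SUM(k) = 0 + 1 + 1 + 2 + 2 = 6.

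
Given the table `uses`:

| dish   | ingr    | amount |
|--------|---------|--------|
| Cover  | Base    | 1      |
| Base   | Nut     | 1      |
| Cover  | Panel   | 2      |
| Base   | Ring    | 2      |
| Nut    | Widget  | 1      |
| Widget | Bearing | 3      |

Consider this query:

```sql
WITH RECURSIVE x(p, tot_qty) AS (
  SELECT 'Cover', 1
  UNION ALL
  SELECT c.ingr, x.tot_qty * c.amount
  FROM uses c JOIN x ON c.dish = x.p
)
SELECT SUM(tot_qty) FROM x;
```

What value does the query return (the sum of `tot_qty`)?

11

Base: (Cover, tot_qty=1).
Iteration 1: components of {Cover} -> Base = 1*1 = 1, Panel = 1*2 = 2.
Iteration 2: components of {Base,Panel} -> Nut = 1*1 = 1, Ring = 1*2 = 2.
Iteration 3: components of {Nut,Ring} -> Widget = 1*1 = 1.
Iteration 4: components of {Widget} -> Bearing = 1*3 = 3.
Iteration 5: no further components; recursion stops.
SUM(tot_qty) = 1 + 1 + 2 + 1 + 2 + 1 + 3 = 11.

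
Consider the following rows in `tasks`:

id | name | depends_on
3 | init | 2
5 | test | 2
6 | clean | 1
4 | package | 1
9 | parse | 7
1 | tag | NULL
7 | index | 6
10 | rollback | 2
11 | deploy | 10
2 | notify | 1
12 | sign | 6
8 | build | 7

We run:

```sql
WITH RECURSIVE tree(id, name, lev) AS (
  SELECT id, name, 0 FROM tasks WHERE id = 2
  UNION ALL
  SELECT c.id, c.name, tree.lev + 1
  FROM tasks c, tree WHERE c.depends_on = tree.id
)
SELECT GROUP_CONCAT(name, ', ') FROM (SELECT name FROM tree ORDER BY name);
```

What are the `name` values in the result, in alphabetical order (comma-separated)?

deploy, init, notify, rollback, test

Base: id=2 (notify) at lev 0.
Iteration 1: rows with depends_on in {2} -> init (id 3, lev 1), test (id 5, lev 1), rollback (id 10, lev 1).
Iteration 2: rows with depends_on in {3,5,10} -> deploy (id 11, lev 2).
Iteration 3: no rows with depends_on in {11}; recursion stops.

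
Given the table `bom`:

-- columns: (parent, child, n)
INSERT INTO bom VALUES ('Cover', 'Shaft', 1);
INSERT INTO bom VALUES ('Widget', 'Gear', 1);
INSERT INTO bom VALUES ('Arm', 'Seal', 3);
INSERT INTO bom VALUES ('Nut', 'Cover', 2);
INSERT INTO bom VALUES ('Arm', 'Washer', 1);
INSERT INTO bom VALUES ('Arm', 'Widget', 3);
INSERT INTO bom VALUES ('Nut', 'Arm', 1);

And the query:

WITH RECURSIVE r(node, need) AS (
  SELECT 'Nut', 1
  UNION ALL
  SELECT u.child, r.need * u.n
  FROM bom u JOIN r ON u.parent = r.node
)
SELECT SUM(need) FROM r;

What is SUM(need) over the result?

16

Base: (Nut, need=1).
Iteration 1: components of {Nut} -> Arm = 1*1 = 1, Cover = 1*2 = 2.
Iteration 2: components of {Arm,Cover} -> Seal = 1*3 = 3, Shaft = 2*1 = 2, Washer = 1*1 = 1, Widget = 1*3 = 3.
Iteration 3: components of {Seal,Shaft,Washer,Widget} -> Gear = 3*1 = 3.
Iteration 4: no further components; recursion stops.
SUM(need) = 1 + 1 + 2 + 3 + 3 + 1 + 2 + 3 = 16.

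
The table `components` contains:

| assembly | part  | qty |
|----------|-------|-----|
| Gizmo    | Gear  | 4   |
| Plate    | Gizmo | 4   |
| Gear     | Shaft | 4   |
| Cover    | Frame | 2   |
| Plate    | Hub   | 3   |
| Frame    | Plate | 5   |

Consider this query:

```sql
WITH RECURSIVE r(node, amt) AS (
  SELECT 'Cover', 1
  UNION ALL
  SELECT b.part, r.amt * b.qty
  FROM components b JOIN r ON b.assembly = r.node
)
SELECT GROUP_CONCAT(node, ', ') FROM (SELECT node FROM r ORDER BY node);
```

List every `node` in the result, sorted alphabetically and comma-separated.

Base: (Cover, amt=1).
Iteration 1: components of {Cover} -> Frame = 1*2 = 2.
Iteration 2: components of {Frame} -> Plate = 2*5 = 10.
Iteration 3: components of {Plate} -> Gizmo = 10*4 = 40, Hub = 10*3 = 30.
Iteration 4: components of {Gizmo,Hub} -> Gear = 40*4 = 160.
Iteration 5: components of {Gear} -> Shaft = 160*4 = 640.
Iteration 6: no further components; recursion stops.

Cover, Frame, Gear, Gizmo, Hub, Plate, Shaft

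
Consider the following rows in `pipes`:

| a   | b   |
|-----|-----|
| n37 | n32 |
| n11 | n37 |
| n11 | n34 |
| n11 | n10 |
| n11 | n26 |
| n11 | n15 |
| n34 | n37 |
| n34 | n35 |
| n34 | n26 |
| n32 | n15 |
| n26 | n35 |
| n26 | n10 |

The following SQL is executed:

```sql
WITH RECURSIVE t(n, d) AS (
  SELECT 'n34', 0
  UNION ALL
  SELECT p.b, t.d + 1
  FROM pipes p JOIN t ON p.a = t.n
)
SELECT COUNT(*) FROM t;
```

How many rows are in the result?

8

Base: (n34, d=0).
Iteration 1: edges from {n34} -> (n26, d=1), (n35, d=1), (n37, d=1).
Iteration 2: edges from {n26,n35,n37} -> (n10, d=2), (n32, d=2), (n35, d=2).
Iteration 3: edges from {n10,n32,n35} -> (n15, d=3).
Iteration 4: no outgoing edges from {n15}; recursion stops.
Total rows emitted: 8.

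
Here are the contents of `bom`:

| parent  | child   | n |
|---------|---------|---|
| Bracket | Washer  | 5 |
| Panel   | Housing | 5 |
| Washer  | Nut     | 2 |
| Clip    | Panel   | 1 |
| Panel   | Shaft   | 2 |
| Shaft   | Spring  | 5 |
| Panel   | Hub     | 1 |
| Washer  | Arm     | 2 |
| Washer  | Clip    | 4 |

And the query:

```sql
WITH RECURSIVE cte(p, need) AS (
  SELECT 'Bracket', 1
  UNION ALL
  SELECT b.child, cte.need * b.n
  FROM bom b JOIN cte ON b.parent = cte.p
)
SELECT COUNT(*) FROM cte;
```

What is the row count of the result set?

Base: (Bracket, need=1).
Iteration 1: components of {Bracket} -> Washer = 1*5 = 5.
Iteration 2: components of {Washer} -> Arm = 5*2 = 10, Clip = 5*4 = 20, Nut = 5*2 = 10.
Iteration 3: components of {Arm,Clip,Nut} -> Panel = 20*1 = 20.
Iteration 4: components of {Panel} -> Housing = 20*5 = 100, Hub = 20*1 = 20, Shaft = 20*2 = 40.
Iteration 5: components of {Housing,Hub,Shaft} -> Spring = 40*5 = 200.
Iteration 6: no further components; recursion stops.
Total rows emitted: 10.

10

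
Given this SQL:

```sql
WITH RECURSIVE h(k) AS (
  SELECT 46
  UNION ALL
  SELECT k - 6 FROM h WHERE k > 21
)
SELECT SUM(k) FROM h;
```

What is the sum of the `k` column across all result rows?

186

Base: k=46.
Iteration 1: 46 > 21 holds -> k = 46 - 6 = 40.
Iteration 2: 40 > 21 holds -> k = 40 - 6 = 34.
Iteration 3: 34 > 21 holds -> k = 34 - 6 = 28.
Iteration 4: 28 > 21 holds -> k = 28 - 6 = 22.
Iteration 5: 22 > 21 holds -> k = 22 - 6 = 16.
Iteration 6: 16 > 21 fails; recursion stops.
SUM(k) = 46 + 40 + 34 + 28 + 22 + 16 = 186.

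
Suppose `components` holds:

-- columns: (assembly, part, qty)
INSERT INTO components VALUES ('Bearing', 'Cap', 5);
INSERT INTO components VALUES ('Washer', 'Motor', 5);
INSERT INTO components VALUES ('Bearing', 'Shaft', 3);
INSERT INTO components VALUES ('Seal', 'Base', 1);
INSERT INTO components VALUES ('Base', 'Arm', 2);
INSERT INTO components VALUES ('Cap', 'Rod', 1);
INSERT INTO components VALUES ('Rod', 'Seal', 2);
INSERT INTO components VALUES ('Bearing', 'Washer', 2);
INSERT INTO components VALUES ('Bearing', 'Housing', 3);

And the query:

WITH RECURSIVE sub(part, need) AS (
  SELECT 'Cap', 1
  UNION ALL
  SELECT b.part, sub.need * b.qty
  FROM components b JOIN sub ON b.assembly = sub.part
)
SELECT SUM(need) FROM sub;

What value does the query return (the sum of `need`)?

Base: (Cap, need=1).
Iteration 1: components of {Cap} -> Rod = 1*1 = 1.
Iteration 2: components of {Rod} -> Seal = 1*2 = 2.
Iteration 3: components of {Seal} -> Base = 2*1 = 2.
Iteration 4: components of {Base} -> Arm = 2*2 = 4.
Iteration 5: no further components; recursion stops.
SUM(need) = 1 + 1 + 2 + 2 + 4 = 10.

10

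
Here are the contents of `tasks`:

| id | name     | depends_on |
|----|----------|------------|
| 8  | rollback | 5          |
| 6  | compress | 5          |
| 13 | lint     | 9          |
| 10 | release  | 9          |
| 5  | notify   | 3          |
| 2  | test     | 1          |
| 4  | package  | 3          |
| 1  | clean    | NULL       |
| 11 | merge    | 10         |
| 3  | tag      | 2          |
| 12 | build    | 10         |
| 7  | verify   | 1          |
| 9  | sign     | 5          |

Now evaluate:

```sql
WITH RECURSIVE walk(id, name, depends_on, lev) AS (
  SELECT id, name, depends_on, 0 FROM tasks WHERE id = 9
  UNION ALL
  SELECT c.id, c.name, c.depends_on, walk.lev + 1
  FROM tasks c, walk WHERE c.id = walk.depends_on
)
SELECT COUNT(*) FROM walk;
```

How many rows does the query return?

5

Base: id=9 (sign), depends_on=5, lev 0.
Iteration 1: join on id=5 -> notify (id 5, depends_on=3, lev 1).
Iteration 2: join on id=3 -> tag (id 3, depends_on=2, lev 2).
Iteration 3: join on id=2 -> test (id 2, depends_on=1, lev 3).
Iteration 4: join on id=1 -> clean (id 1, depends_on=NULL, lev 4).
Iteration 5: depends_on is NULL; no match; recursion stops.
Total rows emitted: 5.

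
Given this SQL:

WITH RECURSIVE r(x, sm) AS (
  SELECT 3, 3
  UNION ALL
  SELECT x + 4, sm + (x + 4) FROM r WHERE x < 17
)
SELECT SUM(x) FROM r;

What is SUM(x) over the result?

Base: x=3, sm=3.
Iteration 1: 3 < 17 holds -> x = 3 + 4 = 7, sm = 3 + 7 = 10.
Iteration 2: 7 < 17 holds -> x = 7 + 4 = 11, sm = 10 + 11 = 21.
Iteration 3: 11 < 17 holds -> x = 11 + 4 = 15, sm = 21 + 15 = 36.
Iteration 4: 15 < 17 holds -> x = 15 + 4 = 19, sm = 36 + 19 = 55.
Iteration 5: 19 < 17 fails; recursion stops.
SUM(x) = 3 + 7 + 11 + 15 + 19 = 55.

55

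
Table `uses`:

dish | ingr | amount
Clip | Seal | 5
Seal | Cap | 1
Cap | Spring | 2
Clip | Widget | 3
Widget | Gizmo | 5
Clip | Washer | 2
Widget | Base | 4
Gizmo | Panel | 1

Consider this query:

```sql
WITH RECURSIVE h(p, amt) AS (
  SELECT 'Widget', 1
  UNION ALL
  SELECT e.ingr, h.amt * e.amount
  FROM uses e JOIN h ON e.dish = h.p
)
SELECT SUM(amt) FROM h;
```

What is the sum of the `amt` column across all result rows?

15

Base: (Widget, amt=1).
Iteration 1: components of {Widget} -> Base = 1*4 = 4, Gizmo = 1*5 = 5.
Iteration 2: components of {Base,Gizmo} -> Panel = 5*1 = 5.
Iteration 3: no further components; recursion stops.
SUM(amt) = 1 + 5 + 4 + 5 = 15.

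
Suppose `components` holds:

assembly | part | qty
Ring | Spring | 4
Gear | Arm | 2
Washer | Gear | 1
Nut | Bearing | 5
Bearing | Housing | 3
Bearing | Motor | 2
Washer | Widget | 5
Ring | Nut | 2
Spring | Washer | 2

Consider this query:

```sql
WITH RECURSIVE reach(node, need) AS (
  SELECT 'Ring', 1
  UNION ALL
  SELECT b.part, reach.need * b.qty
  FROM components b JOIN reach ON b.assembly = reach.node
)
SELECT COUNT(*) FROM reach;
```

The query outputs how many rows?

10

Base: (Ring, need=1).
Iteration 1: components of {Ring} -> Nut = 1*2 = 2, Spring = 1*4 = 4.
Iteration 2: components of {Nut,Spring} -> Bearing = 2*5 = 10, Washer = 4*2 = 8.
Iteration 3: components of {Bearing,Washer} -> Gear = 8*1 = 8, Housing = 10*3 = 30, Motor = 10*2 = 20, Widget = 8*5 = 40.
Iteration 4: components of {Gear,Housing,Motor,Widget} -> Arm = 8*2 = 16.
Iteration 5: no further components; recursion stops.
Total rows emitted: 10.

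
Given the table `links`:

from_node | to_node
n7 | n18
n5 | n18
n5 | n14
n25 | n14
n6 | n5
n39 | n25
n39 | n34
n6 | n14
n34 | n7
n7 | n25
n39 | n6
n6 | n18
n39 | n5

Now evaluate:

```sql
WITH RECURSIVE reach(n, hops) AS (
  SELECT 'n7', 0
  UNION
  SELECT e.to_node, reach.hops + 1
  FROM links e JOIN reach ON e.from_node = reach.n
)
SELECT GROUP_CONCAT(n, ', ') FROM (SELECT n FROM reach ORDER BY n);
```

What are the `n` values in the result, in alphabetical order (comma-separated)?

n14, n18, n25, n7

Base: (n7, hops=0).
Iteration 1: edges from {n7} -> (n18, hops=1), (n25, hops=1).
Iteration 2: edges from {n18,n25} -> (n14, hops=2).
Iteration 3: no outgoing edges from {n14}; recursion stops.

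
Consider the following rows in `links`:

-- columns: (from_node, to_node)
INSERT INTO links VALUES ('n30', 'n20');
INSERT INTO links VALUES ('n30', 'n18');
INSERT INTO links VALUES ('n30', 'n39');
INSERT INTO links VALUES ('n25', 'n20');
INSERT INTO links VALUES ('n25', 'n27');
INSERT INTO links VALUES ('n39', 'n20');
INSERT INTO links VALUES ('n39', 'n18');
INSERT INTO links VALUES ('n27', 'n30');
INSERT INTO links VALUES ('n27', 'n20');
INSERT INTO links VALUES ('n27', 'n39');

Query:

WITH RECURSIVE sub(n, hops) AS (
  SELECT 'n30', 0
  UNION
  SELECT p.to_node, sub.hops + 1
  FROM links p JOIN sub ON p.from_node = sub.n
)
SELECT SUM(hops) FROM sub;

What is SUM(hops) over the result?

Base: (n30, hops=0).
Iteration 1: edges from {n30} -> (n18, hops=1), (n20, hops=1), (n39, hops=1).
Iteration 2: edges from {n18,n20,n39} -> (n18, hops=2), (n20, hops=2).
Iteration 3: no outgoing edges from {n18,n20}; recursion stops.
SUM(hops) = 0 + 1 + 1 + 1 + 2 + 2 = 7.

7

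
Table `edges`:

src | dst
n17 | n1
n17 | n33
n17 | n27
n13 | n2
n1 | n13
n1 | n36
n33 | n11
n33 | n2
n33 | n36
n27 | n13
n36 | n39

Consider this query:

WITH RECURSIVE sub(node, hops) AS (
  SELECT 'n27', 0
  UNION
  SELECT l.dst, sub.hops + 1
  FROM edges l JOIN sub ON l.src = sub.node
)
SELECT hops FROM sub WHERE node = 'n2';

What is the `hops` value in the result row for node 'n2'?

Base: (n27, hops=0).
Iteration 1: edges from {n27} -> (n13, hops=1).
Iteration 2: edges from {n13} -> (n2, hops=2).
Iteration 3: no outgoing edges from {n2}; recursion stops.

2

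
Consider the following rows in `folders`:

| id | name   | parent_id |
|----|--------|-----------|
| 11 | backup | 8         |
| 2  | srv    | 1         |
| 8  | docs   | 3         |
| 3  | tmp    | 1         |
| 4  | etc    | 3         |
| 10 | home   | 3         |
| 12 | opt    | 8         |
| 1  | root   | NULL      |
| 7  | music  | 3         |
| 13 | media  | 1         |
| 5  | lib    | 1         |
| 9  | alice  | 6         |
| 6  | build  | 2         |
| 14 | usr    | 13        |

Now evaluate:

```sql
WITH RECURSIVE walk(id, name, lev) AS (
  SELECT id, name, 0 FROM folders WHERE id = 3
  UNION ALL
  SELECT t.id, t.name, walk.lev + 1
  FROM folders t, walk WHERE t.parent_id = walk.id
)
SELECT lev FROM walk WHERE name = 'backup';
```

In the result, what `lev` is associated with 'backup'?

2

Base: id=3 (tmp) at lev 0.
Iteration 1: rows with parent_id in {3} -> etc (id 4, lev 1), music (id 7, lev 1), docs (id 8, lev 1), home (id 10, lev 1).
Iteration 2: rows with parent_id in {4,7,8,10} -> backup (id 11, lev 2), opt (id 12, lev 2).
Iteration 3: no rows with parent_id in {11,12}; recursion stops.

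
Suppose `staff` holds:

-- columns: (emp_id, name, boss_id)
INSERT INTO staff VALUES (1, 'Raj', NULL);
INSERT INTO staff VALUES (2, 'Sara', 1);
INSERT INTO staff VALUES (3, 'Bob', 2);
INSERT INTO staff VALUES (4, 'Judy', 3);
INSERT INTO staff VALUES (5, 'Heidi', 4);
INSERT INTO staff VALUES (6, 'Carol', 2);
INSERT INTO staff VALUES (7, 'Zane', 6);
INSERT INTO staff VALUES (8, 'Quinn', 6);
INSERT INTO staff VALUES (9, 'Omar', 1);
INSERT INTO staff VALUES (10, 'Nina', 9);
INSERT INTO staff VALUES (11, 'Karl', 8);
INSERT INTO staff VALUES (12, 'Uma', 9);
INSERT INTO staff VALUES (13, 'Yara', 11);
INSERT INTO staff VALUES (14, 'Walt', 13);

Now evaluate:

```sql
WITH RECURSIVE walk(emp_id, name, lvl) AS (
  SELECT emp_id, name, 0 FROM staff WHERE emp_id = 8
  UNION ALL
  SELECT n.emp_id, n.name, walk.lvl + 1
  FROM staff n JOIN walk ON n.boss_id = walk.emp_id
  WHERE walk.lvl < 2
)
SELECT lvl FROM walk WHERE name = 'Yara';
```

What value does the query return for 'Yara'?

Base: emp_id=8 (Quinn) at lvl 0.
Iteration 1: rows with boss_id in {8} -> Karl (id 11, lvl 1).
Iteration 2: rows with boss_id in {11} -> Yara (id 13, lvl 2).
Iteration 3: lvl < 2 fails for all current rows; recursion stops.

2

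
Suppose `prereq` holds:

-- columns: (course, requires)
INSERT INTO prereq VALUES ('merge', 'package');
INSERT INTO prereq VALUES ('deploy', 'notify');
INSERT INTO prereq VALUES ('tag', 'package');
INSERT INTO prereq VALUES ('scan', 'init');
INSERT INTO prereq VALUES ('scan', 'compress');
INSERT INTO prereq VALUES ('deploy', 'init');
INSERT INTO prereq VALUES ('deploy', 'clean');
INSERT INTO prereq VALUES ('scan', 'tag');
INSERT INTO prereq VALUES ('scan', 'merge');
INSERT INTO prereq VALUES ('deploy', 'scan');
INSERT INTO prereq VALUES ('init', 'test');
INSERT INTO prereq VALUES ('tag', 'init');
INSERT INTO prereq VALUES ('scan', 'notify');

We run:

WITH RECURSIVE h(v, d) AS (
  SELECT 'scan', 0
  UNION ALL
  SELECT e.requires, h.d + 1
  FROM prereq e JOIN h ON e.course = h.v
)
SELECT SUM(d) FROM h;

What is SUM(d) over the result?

Base: (scan, d=0).
Iteration 1: edges from {scan} -> (compress, d=1), (init, d=1), (merge, d=1), (notify, d=1), (tag, d=1).
Iteration 2: edges from {compress,init,merge,notify,tag} -> (init, d=2), (package, d=2) x2, (test, d=2). [UNION ALL keeps all 4 new rows, including repeats]
Iteration 3: edges from {init,package,test} -> (test, d=3).
Iteration 4: no outgoing edges from {test}; recursion stops.
SUM(d) = 0 + 1 + 1 + 1 + 1 + 1 + 2 + 2 + 2 + 2 + 3 = 16.

16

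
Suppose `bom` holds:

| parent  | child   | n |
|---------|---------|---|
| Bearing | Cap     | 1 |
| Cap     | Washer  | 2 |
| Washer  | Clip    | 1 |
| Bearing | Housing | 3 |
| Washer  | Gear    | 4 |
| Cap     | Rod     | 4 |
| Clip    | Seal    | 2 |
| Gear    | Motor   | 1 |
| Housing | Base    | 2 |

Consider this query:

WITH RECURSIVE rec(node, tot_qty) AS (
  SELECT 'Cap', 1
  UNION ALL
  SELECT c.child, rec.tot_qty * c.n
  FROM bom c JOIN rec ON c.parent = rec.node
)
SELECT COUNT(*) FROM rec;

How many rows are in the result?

Base: (Cap, tot_qty=1).
Iteration 1: components of {Cap} -> Rod = 1*4 = 4, Washer = 1*2 = 2.
Iteration 2: components of {Rod,Washer} -> Clip = 2*1 = 2, Gear = 2*4 = 8.
Iteration 3: components of {Clip,Gear} -> Motor = 8*1 = 8, Seal = 2*2 = 4.
Iteration 4: no further components; recursion stops.
Total rows emitted: 7.

7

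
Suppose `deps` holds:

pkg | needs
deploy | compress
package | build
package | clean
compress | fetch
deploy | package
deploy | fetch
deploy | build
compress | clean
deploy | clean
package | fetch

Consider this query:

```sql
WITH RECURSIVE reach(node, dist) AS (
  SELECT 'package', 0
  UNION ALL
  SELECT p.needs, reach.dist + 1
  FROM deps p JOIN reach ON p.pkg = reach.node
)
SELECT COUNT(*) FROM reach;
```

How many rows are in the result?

4

Base: (package, dist=0).
Iteration 1: edges from {package} -> (build, dist=1), (clean, dist=1), (fetch, dist=1).
Iteration 2: no outgoing edges from {build,clean,fetch}; recursion stops.
Total rows emitted: 4.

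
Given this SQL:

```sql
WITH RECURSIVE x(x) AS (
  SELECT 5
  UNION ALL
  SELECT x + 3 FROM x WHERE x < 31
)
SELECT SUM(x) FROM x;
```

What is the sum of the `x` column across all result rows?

Base: x=5.
Iteration 1: 5 < 31 holds -> x = 5 + 3 = 8.
Iteration 2: 8 < 31 holds -> x = 8 + 3 = 11.
Iteration 3: 11 < 31 holds -> x = 11 + 3 = 14.
Iteration 4: 14 < 31 holds -> x = 14 + 3 = 17.
Iteration 5: 17 < 31 holds -> x = 17 + 3 = 20.
Iteration 6: 20 < 31 holds -> x = 20 + 3 = 23.
Iteration 7: 23 < 31 holds -> x = 23 + 3 = 26.
Iteration 8: 26 < 31 holds -> x = 26 + 3 = 29.
Iteration 9: 29 < 31 holds -> x = 29 + 3 = 32.
Iteration 10: 32 < 31 fails; recursion stops.
SUM(x) = 5 + 8 + 11 + 14 + 17 + 20 + 23 + 26 + 29 + 32 = 185.

185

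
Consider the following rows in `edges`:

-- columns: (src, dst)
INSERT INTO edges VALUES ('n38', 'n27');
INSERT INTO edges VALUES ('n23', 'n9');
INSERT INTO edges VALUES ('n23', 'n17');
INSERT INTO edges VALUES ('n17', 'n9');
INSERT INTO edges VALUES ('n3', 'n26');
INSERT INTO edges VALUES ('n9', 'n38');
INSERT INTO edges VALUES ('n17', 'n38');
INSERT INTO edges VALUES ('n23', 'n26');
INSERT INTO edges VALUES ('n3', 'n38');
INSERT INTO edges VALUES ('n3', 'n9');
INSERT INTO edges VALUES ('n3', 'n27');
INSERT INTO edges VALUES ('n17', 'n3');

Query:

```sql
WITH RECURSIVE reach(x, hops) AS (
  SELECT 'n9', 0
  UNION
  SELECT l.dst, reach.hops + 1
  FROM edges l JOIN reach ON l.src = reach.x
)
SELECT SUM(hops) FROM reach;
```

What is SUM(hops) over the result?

Base: (n9, hops=0).
Iteration 1: edges from {n9} -> (n38, hops=1).
Iteration 2: edges from {n38} -> (n27, hops=2).
Iteration 3: no outgoing edges from {n27}; recursion stops.
SUM(hops) = 0 + 1 + 2 = 3.

3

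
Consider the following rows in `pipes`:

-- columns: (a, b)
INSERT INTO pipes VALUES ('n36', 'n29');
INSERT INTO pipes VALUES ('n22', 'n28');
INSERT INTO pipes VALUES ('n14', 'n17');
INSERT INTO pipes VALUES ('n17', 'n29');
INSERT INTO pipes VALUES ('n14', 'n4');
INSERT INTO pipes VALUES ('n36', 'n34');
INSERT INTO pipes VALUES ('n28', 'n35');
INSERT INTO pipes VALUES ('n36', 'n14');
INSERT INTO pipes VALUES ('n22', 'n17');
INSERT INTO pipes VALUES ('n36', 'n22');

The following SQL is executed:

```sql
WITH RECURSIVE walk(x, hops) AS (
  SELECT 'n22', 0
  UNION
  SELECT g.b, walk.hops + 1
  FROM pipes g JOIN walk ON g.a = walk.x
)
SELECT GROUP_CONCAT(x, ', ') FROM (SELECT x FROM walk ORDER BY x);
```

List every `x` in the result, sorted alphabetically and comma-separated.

n17, n22, n28, n29, n35

Base: (n22, hops=0).
Iteration 1: edges from {n22} -> (n17, hops=1), (n28, hops=1).
Iteration 2: edges from {n17,n28} -> (n29, hops=2), (n35, hops=2).
Iteration 3: no outgoing edges from {n29,n35}; recursion stops.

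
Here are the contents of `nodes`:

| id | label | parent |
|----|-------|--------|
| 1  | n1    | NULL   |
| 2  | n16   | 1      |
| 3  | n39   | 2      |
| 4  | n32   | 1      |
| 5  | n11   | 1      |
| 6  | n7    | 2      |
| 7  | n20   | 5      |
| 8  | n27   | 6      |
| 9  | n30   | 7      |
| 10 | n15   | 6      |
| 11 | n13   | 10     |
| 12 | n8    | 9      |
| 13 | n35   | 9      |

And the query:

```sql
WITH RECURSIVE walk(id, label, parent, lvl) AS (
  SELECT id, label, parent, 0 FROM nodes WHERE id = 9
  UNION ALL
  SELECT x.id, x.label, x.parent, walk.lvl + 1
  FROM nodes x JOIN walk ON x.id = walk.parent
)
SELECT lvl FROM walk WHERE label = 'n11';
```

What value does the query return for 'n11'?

Base: id=9 (n30), parent=7, lvl 0.
Iteration 1: join on id=7 -> n20 (id 7, parent=5, lvl 1).
Iteration 2: join on id=5 -> n11 (id 5, parent=1, lvl 2).
Iteration 3: join on id=1 -> n1 (id 1, parent=NULL, lvl 3).
Iteration 4: parent is NULL; no match; recursion stops.

2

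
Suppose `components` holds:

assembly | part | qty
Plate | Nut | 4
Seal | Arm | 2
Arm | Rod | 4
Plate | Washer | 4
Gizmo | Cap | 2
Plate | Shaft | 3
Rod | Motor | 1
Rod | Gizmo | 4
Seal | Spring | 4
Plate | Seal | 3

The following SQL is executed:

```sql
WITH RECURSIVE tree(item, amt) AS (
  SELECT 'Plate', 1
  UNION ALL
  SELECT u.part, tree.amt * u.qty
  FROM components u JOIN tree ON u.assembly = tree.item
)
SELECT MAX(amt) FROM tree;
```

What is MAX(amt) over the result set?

Base: (Plate, amt=1).
Iteration 1: components of {Plate} -> Nut = 1*4 = 4, Seal = 1*3 = 3, Shaft = 1*3 = 3, Washer = 1*4 = 4.
Iteration 2: components of {Nut,Seal,Shaft,Washer} -> Arm = 3*2 = 6, Spring = 3*4 = 12.
Iteration 3: components of {Arm,Spring} -> Rod = 6*4 = 24.
Iteration 4: components of {Rod} -> Gizmo = 24*4 = 96, Motor = 24*1 = 24.
Iteration 5: components of {Gizmo,Motor} -> Cap = 96*2 = 192.
Iteration 6: no further components; recursion stops.
amt values: 1, 4, 3, 4, 3, 12, 6, 24, 24, 96, 192; the maximum is 192.

192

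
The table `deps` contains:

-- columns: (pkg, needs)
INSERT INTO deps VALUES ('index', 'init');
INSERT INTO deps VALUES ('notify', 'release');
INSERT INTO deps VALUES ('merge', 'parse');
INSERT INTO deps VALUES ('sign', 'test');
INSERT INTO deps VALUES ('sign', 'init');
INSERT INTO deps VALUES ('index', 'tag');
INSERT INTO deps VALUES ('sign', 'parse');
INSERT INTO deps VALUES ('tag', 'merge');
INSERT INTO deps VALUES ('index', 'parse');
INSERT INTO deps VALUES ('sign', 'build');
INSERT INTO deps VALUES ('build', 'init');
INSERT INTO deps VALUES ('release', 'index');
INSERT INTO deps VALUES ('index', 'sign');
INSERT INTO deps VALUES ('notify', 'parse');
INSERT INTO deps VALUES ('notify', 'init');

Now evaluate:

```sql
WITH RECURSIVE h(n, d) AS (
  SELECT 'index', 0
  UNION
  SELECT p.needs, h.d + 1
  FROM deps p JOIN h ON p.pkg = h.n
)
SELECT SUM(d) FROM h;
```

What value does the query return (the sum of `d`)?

20

Base: (index, d=0).
Iteration 1: edges from {index} -> (init, d=1), (parse, d=1), (sign, d=1), (tag, d=1).
Iteration 2: edges from {init,parse,sign,tag} -> (build, d=2), (init, d=2), (merge, d=2), (parse, d=2), (test, d=2).
Iteration 3: edges from {build,init,merge,parse,test} -> (init, d=3), (parse, d=3).
Iteration 4: no outgoing edges from {init,parse}; recursion stops.
SUM(d) = 0 + 1 + 1 + 1 + 1 + 2 + 2 + 2 + 2 + 2 + 3 + 3 = 20.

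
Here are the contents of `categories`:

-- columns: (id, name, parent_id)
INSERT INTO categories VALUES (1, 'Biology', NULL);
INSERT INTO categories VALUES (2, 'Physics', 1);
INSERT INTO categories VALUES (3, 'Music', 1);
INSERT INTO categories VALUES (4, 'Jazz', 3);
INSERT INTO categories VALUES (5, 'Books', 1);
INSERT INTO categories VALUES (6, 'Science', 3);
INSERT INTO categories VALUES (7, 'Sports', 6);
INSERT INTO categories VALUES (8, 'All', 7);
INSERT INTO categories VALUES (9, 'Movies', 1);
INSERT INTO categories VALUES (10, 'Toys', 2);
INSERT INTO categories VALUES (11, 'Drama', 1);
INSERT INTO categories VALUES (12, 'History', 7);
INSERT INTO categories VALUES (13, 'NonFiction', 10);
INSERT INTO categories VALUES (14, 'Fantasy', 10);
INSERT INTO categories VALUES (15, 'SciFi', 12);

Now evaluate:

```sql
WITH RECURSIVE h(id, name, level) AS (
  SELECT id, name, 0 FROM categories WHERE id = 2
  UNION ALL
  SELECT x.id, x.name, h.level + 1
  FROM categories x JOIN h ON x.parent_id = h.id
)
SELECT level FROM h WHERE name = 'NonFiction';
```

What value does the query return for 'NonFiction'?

2

Base: id=2 (Physics) at level 0.
Iteration 1: rows with parent_id in {2} -> Toys (id 10, level 1).
Iteration 2: rows with parent_id in {10} -> NonFiction (id 13, level 2), Fantasy (id 14, level 2).
Iteration 3: no rows with parent_id in {13,14}; recursion stops.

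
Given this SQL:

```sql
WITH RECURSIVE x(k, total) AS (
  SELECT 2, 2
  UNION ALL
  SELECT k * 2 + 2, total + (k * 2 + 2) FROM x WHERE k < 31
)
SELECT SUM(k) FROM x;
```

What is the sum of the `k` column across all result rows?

114

Base: k=2, total=2.
Iteration 1: 2 < 31 holds -> k = 2 * 2 + 2 = 6, total = 2 + 6 = 8.
Iteration 2: 6 < 31 holds -> k = 6 * 2 + 2 = 14, total = 8 + 14 = 22.
Iteration 3: 14 < 31 holds -> k = 14 * 2 + 2 = 30, total = 22 + 30 = 52.
Iteration 4: 30 < 31 holds -> k = 30 * 2 + 2 = 62, total = 52 + 62 = 114.
Iteration 5: 62 < 31 fails; recursion stops.
SUM(k) = 2 + 6 + 14 + 30 + 62 = 114.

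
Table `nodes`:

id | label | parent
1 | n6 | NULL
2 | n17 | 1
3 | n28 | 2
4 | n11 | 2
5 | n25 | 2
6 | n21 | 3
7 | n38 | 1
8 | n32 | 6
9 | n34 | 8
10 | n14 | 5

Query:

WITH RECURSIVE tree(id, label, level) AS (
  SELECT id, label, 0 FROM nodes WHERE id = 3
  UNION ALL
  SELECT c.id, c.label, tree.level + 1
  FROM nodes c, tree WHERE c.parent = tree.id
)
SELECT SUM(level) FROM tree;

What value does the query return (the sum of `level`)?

6

Base: id=3 (n28) at level 0.
Iteration 1: rows with parent in {3} -> n21 (id 6, level 1).
Iteration 2: rows with parent in {6} -> n32 (id 8, level 2).
Iteration 3: rows with parent in {8} -> n34 (id 9, level 3).
Iteration 4: no rows with parent in {9}; recursion stops.
SUM(level) = 0 + 1 + 2 + 3 = 6.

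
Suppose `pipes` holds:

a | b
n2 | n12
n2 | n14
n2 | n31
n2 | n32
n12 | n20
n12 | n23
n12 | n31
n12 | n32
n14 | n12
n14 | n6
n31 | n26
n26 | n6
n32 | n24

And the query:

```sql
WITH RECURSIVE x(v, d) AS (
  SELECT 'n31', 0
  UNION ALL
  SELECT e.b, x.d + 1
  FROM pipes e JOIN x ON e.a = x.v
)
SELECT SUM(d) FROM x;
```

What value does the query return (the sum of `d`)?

Base: (n31, d=0).
Iteration 1: edges from {n31} -> (n26, d=1).
Iteration 2: edges from {n26} -> (n6, d=2).
Iteration 3: no outgoing edges from {n6}; recursion stops.
SUM(d) = 0 + 1 + 2 = 3.

3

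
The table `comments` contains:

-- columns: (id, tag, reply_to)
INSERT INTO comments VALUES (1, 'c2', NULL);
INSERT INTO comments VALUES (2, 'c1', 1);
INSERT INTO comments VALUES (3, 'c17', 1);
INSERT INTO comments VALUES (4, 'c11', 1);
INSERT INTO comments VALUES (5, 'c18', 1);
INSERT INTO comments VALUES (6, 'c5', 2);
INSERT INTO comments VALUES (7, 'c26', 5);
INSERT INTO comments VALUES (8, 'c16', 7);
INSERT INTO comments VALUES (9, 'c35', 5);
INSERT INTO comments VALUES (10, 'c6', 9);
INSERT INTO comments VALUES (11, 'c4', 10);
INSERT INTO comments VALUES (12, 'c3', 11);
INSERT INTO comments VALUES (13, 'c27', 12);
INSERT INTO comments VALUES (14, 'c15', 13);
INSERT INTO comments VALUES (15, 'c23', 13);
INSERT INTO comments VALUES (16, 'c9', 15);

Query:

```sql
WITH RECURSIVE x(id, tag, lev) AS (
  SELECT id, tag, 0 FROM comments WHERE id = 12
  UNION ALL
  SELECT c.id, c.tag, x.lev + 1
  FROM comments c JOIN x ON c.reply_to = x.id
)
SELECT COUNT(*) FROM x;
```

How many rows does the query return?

Base: id=12 (c3) at lev 0.
Iteration 1: rows with reply_to in {12} -> c27 (id 13, lev 1).
Iteration 2: rows with reply_to in {13} -> c15 (id 14, lev 2), c23 (id 15, lev 2).
Iteration 3: rows with reply_to in {14,15} -> c9 (id 16, lev 3).
Iteration 4: no rows with reply_to in {16}; recursion stops.
Total rows emitted: 5.

5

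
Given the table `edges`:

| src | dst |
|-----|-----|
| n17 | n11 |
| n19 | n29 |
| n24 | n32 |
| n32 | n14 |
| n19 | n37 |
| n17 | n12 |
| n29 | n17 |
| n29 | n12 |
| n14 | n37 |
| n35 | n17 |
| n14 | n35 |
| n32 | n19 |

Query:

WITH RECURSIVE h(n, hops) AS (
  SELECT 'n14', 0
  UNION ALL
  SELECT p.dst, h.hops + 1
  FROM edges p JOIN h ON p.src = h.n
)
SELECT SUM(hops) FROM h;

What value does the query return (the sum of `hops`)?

10

Base: (n14, hops=0).
Iteration 1: edges from {n14} -> (n35, hops=1), (n37, hops=1).
Iteration 2: edges from {n35,n37} -> (n17, hops=2).
Iteration 3: edges from {n17} -> (n11, hops=3), (n12, hops=3).
Iteration 4: no outgoing edges from {n11,n12}; recursion stops.
SUM(hops) = 0 + 1 + 1 + 2 + 3 + 3 = 10.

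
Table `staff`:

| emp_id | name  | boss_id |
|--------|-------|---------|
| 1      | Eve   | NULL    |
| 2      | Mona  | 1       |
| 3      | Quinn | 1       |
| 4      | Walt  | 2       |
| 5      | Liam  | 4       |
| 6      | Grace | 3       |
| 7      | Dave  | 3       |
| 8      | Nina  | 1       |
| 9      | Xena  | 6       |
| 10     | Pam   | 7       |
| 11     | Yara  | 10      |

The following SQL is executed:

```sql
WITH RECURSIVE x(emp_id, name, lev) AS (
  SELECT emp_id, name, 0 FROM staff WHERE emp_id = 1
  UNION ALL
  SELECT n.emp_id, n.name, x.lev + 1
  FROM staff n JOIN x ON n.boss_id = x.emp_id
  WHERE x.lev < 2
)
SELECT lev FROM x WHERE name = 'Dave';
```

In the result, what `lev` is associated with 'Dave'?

2

Base: emp_id=1 (Eve) at lev 0.
Iteration 1: rows with boss_id in {1} -> Mona (id 2, lev 1), Quinn (id 3, lev 1), Nina (id 8, lev 1).
Iteration 2: rows with boss_id in {2,3,8} -> Walt (id 4, lev 2), Grace (id 6, lev 2), Dave (id 7, lev 2).
Iteration 3: lev < 2 fails for all current rows; recursion stops.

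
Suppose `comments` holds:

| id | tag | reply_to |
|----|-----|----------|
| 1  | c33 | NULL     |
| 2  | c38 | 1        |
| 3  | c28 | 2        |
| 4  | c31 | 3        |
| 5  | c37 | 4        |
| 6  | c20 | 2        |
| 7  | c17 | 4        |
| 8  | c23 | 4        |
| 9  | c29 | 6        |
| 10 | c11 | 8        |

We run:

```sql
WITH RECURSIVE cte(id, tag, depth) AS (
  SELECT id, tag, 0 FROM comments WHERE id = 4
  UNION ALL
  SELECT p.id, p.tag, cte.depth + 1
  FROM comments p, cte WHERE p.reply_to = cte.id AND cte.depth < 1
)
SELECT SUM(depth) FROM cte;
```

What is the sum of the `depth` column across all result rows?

3

Base: id=4 (c31) at depth 0.
Iteration 1: rows with reply_to in {4} -> c37 (id 5, depth 1), c17 (id 7, depth 1), c23 (id 8, depth 1).
Iteration 2: depth < 1 fails for all current rows; recursion stops.
SUM(depth) = 0 + 1 + 1 + 1 = 3.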